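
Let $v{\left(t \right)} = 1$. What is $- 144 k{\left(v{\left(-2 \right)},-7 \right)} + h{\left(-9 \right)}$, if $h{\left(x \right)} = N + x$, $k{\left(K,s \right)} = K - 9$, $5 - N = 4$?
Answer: $1144$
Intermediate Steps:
$N = 1$ ($N = 5 - 4 = 1$)
$k{\left(K,s \right)} = -9 + K$
$h{\left(x \right)} = 1 + x$
$- 144 k{\left(v{\left(-2 \right)},-7 \right)} + h{\left(-9 \right)} = - 144 \left(-9 + 1\right) + \left(1 - 9\right) = \left(-144\right) \left(-8\right) - 8 = 1152 - 8 = 1144$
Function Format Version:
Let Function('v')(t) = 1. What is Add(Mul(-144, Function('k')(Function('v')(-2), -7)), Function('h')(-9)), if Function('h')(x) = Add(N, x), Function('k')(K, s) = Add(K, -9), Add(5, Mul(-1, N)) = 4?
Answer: 1144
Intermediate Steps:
N = 1 (N = Add(5, Mul(-1, 4)) = Add(5, -4) = 1)
Function('k')(K, s) = Add(-9, K)
Function('h')(x) = Add(1, x)
Add(Mul(-144, Function('k')(Function('v')(-2), -7)), Function('h')(-9)) = Add(Mul(-144, Add(-9, 1)), Add(1, -9)) = Add(Mul(-144, -8), -8) = Add(1152, -8) = 1144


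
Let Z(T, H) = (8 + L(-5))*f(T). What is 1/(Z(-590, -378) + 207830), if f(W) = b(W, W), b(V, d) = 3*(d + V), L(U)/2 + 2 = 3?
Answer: 1/172430 ≈ 5.7995e-6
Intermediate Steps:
L(U) = 2 (L(U) = -4 + 2*3 = -4 + 6 = 2)
b(V, d) = 3*V + 3*d (b(V, d) = 3*(V + d) = 3*V + 3*d)
f(W) = 6*W (f(W) = 3*W + 3*W = 6*W)
Z(T, H) = 60*T (Z(T, H) = (8 + 2)*(6*T) = 10*(6*T) = 60*T)
1/(Z(-590, -378) + 207830) = 1/(60*(-590) + 207830) = 1/(-35400 + 207830) = 1/172430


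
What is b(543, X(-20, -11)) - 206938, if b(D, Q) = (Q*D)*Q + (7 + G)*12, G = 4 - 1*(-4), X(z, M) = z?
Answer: 10442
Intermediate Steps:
G = 8 (G = 4 + 4 = 8)
b(D, Q) = 180 + D*Q² (b(D, Q) = (Q*D)*Q + (7 + 8)*12 = (D*Q)*Q + 15*12 = D*Q² + 180 = 180 + D*Q²)
b(543, X(-20, -11)) - 206938 = (180 + 543*(-20)²) - 206938 = (180 + 543*400) - 206938 = (180 + 217200) - 206938 = 217380 - 206938 = 10442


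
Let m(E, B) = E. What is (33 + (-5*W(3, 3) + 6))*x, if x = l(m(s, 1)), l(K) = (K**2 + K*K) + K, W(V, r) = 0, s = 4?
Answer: 1404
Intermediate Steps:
l(K) = K + 2*K**2 (l(K) = (K**2 + K**2) + K = 2*K**2 + K = K + 2*K**2)
x = 36 (x = 4*(1 + 2*4) = 4*(1 + 8) = 4*9 = 36)
(33 + (-5*W(3, 3) + 6))*x = (33 + (-5*0 + 6))*36 = (33 + (0 + 6))*36 = (33 + 6)*36 = 39*36 = 1404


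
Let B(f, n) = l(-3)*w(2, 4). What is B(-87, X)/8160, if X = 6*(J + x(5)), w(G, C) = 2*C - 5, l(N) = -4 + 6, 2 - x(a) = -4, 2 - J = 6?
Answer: 1/1360 ≈ 0.00073529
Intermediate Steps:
J = -4 (J = 2 - 1*6 = 2 - 6 = -4)
x(a) = 6 (x(a) = 2 - 1*(-4) = 2 + 4 = 6)
l(N) = 2
w(G, C) = -5 + 2*C
X = 12 (X = 6*(-4 + 6) = 6*2 = 12)
B(f, n) = 6 (B(f, n) = 2*(-5 + 2*4) = 2*(-5 + 8) = 2*3 = 6)
B(-87, X)/8160 = 6/8160 = 6*(1/8160) = 1/1360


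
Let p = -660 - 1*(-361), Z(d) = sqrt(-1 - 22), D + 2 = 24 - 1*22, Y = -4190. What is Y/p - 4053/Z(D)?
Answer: 4190/299 + 4053*I*sqrt(23)/23 ≈ 14.013 + 845.11*I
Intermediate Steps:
D = 0 (D = -2 + (24 - 1*22) = -2 + (24 - 22) = -2 + 2 = 0)
Z(d) = I*sqrt(23) (Z(d) = sqrt(-23) = I*sqrt(23))
p = -299 (p = -660 + 361 = -299)
Y/p - 4053/Z(D) = -4190/(-299) - 4053*(-I*sqrt(23)/23) = -4190*(-1/299) - (-4053)*I*sqrt(23)/23 = 4190/299 + 4053*I*sqrt(23)/23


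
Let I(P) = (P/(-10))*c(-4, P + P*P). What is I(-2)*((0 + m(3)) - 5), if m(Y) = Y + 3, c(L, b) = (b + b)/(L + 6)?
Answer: 2/5 ≈ 0.40000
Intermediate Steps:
c(L, b) = 2*b/(6 + L) (c(L, b) = (2*b)/(6 + L) = 2*b/(6 + L))
m(Y) = 3 + Y
I(P) = -P*(P + P**2)/10 (I(P) = (P/(-10))*(2*(P + P*P)/(6 - 4)) = (P*(-1/10))*(2*(P + P**2)/2) = (-P/10)*(2*(P + P**2)*(1/2)) = (-P/10)*(P + P**2) = -P*(P + P**2)/10)
I(-2)*((0 + m(3)) - 5) = ((1/10)*(-2)**2*(-1 - 1*(-2)))*((0 + (3 + 3)) - 5) = ((1/10)*4*(-1 + 2))*((0 + 6) - 5) = ((1/10)*4*1)*(6 - 5) = (2/5)*1 = 2/5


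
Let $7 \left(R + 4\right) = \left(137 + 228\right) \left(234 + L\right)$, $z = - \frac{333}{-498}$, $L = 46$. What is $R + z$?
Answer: $\frac{2423047}{166} \approx 14597.0$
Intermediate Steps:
$z = \frac{111}{166}$ ($z = \left(-333\right) \left(- \frac{1}{498}\right) = \frac{111}{166} \approx 0.66867$)
$R = 14596$ ($R = -4 + \frac{\left(137 + 228\right) \left(234 + 46\right)}{7} = -4 + \frac{365 \cdot 280}{7} = -4 + \frac{1}{7} \cdot 102200 = -4 + 14600 = 14596$)
$R + z = 14596 + \frac{111}{166} = \frac{2423047}{166}$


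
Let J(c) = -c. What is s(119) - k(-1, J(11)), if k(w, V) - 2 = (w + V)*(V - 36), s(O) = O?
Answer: -447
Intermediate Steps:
k(w, V) = 2 + (-36 + V)*(V + w) (k(w, V) = 2 + (w + V)*(V - 36) = 2 + (V + w)*(-36 + V) = 2 + (-36 + V)*(V + w))
s(119) - k(-1, J(11)) = 119 - (2 + (-1*11)² - (-36)*11 - 36*(-1) - 1*11*(-1)) = 119 - (2 + (-11)² - 36*(-11) + 36 - 11*(-1)) = 119 - (2 + 121 + 396 + 36 + 11) = 119 - 1*566 = 119 - 566 = -447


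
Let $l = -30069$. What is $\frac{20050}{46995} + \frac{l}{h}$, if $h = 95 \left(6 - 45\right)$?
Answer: $\frac{7627579}{892905} \approx 8.5424$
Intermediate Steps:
$h = -3705$ ($h = 95 \left(-39\right) = -3705$)
$\frac{20050}{46995} + \frac{l}{h} = \frac{20050}{46995} - \frac{30069}{-3705} = 20050 \cdot \frac{1}{46995} - - \frac{771}{95} = \frac{4010}{9399} + \frac{771}{95} = \frac{7627579}{892905}$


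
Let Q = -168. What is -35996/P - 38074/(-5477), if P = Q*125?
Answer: 249176023/28754250 ≈ 8.6657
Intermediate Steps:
P = -21000 (P = -168*125 = -21000)
-35996/P - 38074/(-5477) = -35996/(-21000) - 38074/(-5477) = -35996*(-1/21000) - 38074*(-1/5477) = 8999/5250 + 38074/5477 = 249176023/28754250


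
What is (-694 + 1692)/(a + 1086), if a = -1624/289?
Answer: 144211/156115 ≈ 0.92375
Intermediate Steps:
a = -1624/289 (a = -1624*1/289 = -1624/289 ≈ -5.6194)
(-694 + 1692)/(a + 1086) = (-694 + 1692)/(-1624/289 + 1086) = 998/(312230/289) = 998*(289/312230) = 144211/156115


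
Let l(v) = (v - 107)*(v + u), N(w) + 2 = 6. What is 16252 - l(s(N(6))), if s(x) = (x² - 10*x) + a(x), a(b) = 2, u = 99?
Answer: 26185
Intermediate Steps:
N(w) = 4 (N(w) = -2 + 6 = 4)
s(x) = 2 + x² - 10*x (s(x) = (x² - 10*x) + 2 = 2 + x² - 10*x)
l(v) = (-107 + v)*(99 + v) (l(v) = (v - 107)*(v + 99) = (-107 + v)*(99 + v))
16252 - l(s(N(6))) = 16252 - (-10593 + (2 + 4² - 10*4)² - 8*(2 + 4² - 10*4)) = 16252 - (-10593 + (2 + 16 - 40)² - 8*(2 + 16 - 40)) = 16252 - (-10593 + (-22)² - 8*(-22)) = 16252 - (-10593 + 484 + 176) = 16252 - 1*(-9933) = 16252 + 9933 = 26185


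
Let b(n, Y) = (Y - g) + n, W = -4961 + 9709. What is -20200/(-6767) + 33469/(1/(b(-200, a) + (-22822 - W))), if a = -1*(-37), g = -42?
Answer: -62094935093/67 ≈ -9.2679e+8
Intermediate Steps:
a = 37
W = 4748
b(n, Y) = 42 + Y + n (b(n, Y) = (Y - 1*(-42)) + n = (Y + 42) + n = (42 + Y) + n = 42 + Y + n)
-20200/(-6767) + 33469/(1/(b(-200, a) + (-22822 - W))) = -20200/(-6767) + 33469/(1/((42 + 37 - 200) + (-22822 - 1*4748))) = -20200*(-1/6767) + 33469/(1/(-121 + (-22822 - 4748))) = 200/67 + 33469/(1/(-121 - 27570)) = 200/67 + 33469/(1/(-27691)) = 200/67 + 33469/(-1/27691) = 200/67 + 33469*(-27691) = 200/67 - 926790079 = -62094935093/67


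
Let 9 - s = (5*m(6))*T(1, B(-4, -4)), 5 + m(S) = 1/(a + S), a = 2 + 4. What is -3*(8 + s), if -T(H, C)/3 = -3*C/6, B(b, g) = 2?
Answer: -1089/4 ≈ -272.25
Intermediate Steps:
a = 6
T(H, C) = 3*C/2 (T(H, C) = -3*(-3*C)/6 = -(-3)*C/2 = 3*C/2)
m(S) = -5 + 1/(6 + S)
s = 331/4 (s = 9 - 5*((-29 - 5*6)/(6 + 6))*(3/2)*2 = 9 - 5*((-29 - 30)/12)*3 = 9 - 5*((1/12)*(-59))*3 = 9 - 5*(-59/12)*3 = 9 - (-295)*3/12 = 9 - 1*(-295/4) = 9 + 295/4 = 331/4 ≈ 82.750)
-3*(8 + s) = -3*(8 + 331/4) = -3*363/4 = -1089/4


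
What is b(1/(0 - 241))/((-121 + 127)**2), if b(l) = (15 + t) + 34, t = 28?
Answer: 77/36 ≈ 2.1389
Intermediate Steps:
b(l) = 77 (b(l) = (15 + 28) + 34 = 43 + 34 = 77)
b(1/(0 - 241))/((-121 + 127)**2) = 77/((-121 + 127)**2) = 77/(6**2) = 77/36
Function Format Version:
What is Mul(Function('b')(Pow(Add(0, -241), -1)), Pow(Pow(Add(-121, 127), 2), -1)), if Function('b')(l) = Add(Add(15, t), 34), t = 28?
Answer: Rational(77, 36) ≈ 2.1389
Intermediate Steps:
Function('b')(l) = 77 (Function('b')(l) = Add(Add(15, 28), 34) = Add(43, 34) = 77)
Mul(Function('b')(Pow(Add(0, -241), -1)), Pow(Pow(Add(-121, 127), 2), -1)) = Mul(77, Pow(Pow(Add(-121, 127), 2), -1)) = Mul(77, Pow(Pow(6, 2), -1)) = Mul(77, Pow(36, -1)) = Mul(77, Rational(1, 36)) = Rational(77, 36)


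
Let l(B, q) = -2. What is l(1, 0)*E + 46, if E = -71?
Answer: 188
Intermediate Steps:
l(1, 0)*E + 46 = -2*(-71) + 46 = 142 + 46 = 188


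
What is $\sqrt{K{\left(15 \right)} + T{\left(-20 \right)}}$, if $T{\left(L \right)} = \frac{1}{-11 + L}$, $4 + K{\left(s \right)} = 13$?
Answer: $\frac{\sqrt{8618}}{31} \approx 2.9946$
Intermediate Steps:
$K{\left(s \right)} = 9$ ($K{\left(s \right)} = -4 + 13 = 9$)
$\sqrt{K{\left(15 \right)} + T{\left(-20 \right)}} = \sqrt{9 + \frac{1}{-11 - 20}} = \sqrt{9 + \frac{1}{-31}} = \sqrt{9 - \frac{1}{31}} = \sqrt{\frac{278}{31}} = \frac{\sqrt{8618}}{31}$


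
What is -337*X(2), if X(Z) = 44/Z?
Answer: -7414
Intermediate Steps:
-337*X(2) = -14828/2 = -337*22 = -7414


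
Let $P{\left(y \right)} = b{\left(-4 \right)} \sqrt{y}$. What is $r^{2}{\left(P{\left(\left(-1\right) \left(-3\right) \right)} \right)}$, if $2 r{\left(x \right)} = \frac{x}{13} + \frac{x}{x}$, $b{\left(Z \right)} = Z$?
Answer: $\frac{217}{676} - \frac{2 \sqrt{3}}{13} \approx 0.054537$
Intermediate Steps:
$P{\left(y \right)} = - 4 \sqrt{y}$
$r{\left(x \right)} = \frac{1}{2} + \frac{x}{26}$ ($r{\left(x \right)} = \frac{\frac{x}{13} + \frac{x}{x}}{2} = \frac{x \frac{1}{13} + 1}{2} = \frac{\frac{x}{13} + 1}{2} = \frac{1 + \frac{x}{13}}{2} = \frac{1}{2} + \frac{x}{26}$)
$r^{2}{\left(P{\left(\left(-1\right) \left(-3\right) \right)} \right)} = \left(\frac{1}{2} + \frac{\left(-4\right) \sqrt{\left(-1\right) \left(-3\right)}}{26}\right)^{2} = \left(\frac{1}{2} + \frac{\left(-4\right) \sqrt{3}}{26}\right)^{2} = \left(\frac{1}{2} - \frac{2 \sqrt{3}}{13}\right)^{2}$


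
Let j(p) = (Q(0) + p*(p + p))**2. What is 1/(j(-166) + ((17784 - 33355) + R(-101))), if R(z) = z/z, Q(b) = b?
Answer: 1/3037316974 ≈ 3.2924e-10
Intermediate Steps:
R(z) = 1
j(p) = 4*p**4 (j(p) = (0 + p*(p + p))**2 = (0 + p*(2*p))**2 = (0 + 2*p**2)**2 = (2*p**2)**2 = 4*p**4)
1/(j(-166) + ((17784 - 33355) + R(-101))) = 1/(4*(-166)**4 + ((17784 - 33355) + 1)) = 1/(4*759333136 + (-15571 + 1)) = 1/(3037332544 - 15570) = 1/3037316974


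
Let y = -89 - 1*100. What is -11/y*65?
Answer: 715/189 ≈ 3.7831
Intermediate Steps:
y = -189 (y = -89 - 100 = -189)
-11/y*65 = -11/(-189)*65 = -11*(-1/189)*65 = (11/189)*65 = 715/189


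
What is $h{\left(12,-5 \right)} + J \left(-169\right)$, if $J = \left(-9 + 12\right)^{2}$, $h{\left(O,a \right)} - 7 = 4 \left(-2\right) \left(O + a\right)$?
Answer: $-1570$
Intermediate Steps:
$h{\left(O,a \right)} = 7 - 8 O - 8 a$ ($h{\left(O,a \right)} = 7 + 4 \left(-2\right) \left(O + a\right) = 7 - 8 \left(O + a\right) = 7 - \left(8 O + 8 a\right) = 7 - 8 O - 8 a$)
$J = 9$ ($J = 3^{2} = 9$)
$h{\left(12,-5 \right)} + J \left(-169\right) = \left(7 - 96 - -40\right) + 9 \left(-169\right) = \left(7 - 96 + 40\right) - 1521 = -49 - 1521 = -1570$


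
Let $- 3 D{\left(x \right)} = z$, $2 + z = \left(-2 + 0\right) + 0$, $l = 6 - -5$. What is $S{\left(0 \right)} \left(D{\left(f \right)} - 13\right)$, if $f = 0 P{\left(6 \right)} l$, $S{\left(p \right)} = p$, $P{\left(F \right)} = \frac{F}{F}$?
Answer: $0$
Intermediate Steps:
$P{\left(F \right)} = 1$
$l = 11$ ($l = 6 + 5 = 11$)
$f = 0$ ($f = 0 \cdot 1 \cdot 11 = 0 \cdot 11 = 0$)
$z = -4$ ($z = -2 + \left(\left(-2 + 0\right) + 0\right) = -2 + \left(-2 + 0\right) = -2 - 2 = -4$)
$D{\left(x \right)} = \frac{4}{3}$ ($D{\left(x \right)} = \left(- \frac{1}{3}\right) \left(-4\right) = \frac{4}{3}$)
$S{\left(0 \right)} \left(D{\left(f \right)} - 13\right) = 0 \left(\frac{4}{3} - 13\right) = 0 \left(- \frac{35}{3}\right) = 0$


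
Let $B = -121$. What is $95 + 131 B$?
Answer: $-15756$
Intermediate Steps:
$95 + 131 B = 95 + 131 \left(-121\right) = 95 - 15851 = -15756$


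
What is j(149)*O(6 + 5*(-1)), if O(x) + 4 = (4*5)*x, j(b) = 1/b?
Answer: 16/149 ≈ 0.10738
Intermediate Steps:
O(x) = -4 + 20*x (O(x) = -4 + (4*5)*x = -4 + 20*x)
j(149)*O(6 + 5*(-1)) = (-4 + 20*(6 + 5*(-1)))/149 = (-4 + 20*(6 - 5))/149 = (-4 + 20*1)/149 = (-4 + 20)/149 = (1/149)*16 = 16/149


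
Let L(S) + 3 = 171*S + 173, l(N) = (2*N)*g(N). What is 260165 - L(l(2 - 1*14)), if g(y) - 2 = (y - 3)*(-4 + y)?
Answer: 1253163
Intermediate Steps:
g(y) = 2 + (-4 + y)*(-3 + y) (g(y) = 2 + (y - 3)*(-4 + y) = 2 + (-3 + y)*(-4 + y) = 2 + (-4 + y)*(-3 + y))
l(N) = 2*N*(14 + N² - 7*N) (l(N) = (2*N)*(14 + N² - 7*N) = 2*N*(14 + N² - 7*N))
L(S) = 170 + 171*S (L(S) = -3 + (171*S + 173) = -3 + (173 + 171*S) = 170 + 171*S)
260165 - L(l(2 - 1*14)) = 260165 - (170 + 171*(2*(2 - 1*14)*(14 + (2 - 1*14)² - 7*(2 - 1*14)))) = 260165 - (170 + 171*(2*(2 - 14)*(14 + (2 - 14)² - 7*(2 - 14)))) = 260165 - (170 + 171*(2*(-12)*(14 + (-12)² - 7*(-12)))) = 260165 - (170 + 171*(2*(-12)*(14 + 144 + 84))) = 260165 - (170 + 171*(2*(-12)*242)) = 260165 - (170 + 171*(-5808)) = 260165 - (170 - 993168) = 260165 - 1*(-992998) = 260165 + 992998 = 1253163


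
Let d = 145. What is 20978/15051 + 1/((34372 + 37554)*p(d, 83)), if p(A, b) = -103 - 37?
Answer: 211240892869/151558151640 ≈ 1.3938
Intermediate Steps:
p(A, b) = -140
20978/15051 + 1/((34372 + 37554)*p(d, 83)) = 20978/15051 + 1/((34372 + 37554)*(-140)) = 20978*(1/15051) - 1/140/71926 = 20978/15051 + (1/71926)*(-1/140) = 20978/15051 - 1/10069640 = 211240892869/151558151640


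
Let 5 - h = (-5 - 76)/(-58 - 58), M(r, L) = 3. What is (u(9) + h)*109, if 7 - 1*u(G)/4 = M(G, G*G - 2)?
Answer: 256695/116 ≈ 2212.9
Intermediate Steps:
u(G) = 16 (u(G) = 28 - 4*3 = 28 - 12 = 16)
h = 499/116 (h = 5 - (-5 - 76)/(-58 - 58) = 5 - (-81)/(-116) = 5 - (-81)*(-1)/116 = 5 - 1*81/116 = 5 - 81/116 = 499/116 ≈ 4.3017)
(u(9) + h)*109 = (16 + 499/116)*109 = (2355/116)*109 = 256695/116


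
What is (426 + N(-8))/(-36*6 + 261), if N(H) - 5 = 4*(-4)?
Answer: 83/9 ≈ 9.2222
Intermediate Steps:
N(H) = -11 (N(H) = 5 + 4*(-4) = 5 - 16 = -11)
(426 + N(-8))/(-36*6 + 261) = (426 - 11)/(-36*6 + 261) = 415/(-216 + 261) = 415/45 = 415*(1/45) = 83/9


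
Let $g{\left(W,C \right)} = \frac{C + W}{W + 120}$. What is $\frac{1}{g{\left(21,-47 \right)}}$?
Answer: $- \frac{141}{26} \approx -5.4231$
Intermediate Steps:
$g{\left(W,C \right)} = \frac{C + W}{120 + W}$
$\frac{1}{g{\left(21,-47 \right)}} = \frac{1}{\frac{1}{120 + 21} \left(-47 + 21\right)} = \frac{1}{\frac{1}{141} \left(-26\right)} = \frac{1}{- \frac{26}{141}} = - \frac{141}{26}$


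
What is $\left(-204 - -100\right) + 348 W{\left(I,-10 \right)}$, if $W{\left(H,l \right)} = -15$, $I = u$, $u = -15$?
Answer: $-5324$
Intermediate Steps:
$I = -15$
$\left(-204 - -100\right) + 348 W{\left(I,-10 \right)} = \left(-204 - -100\right) + 348 \left(-15\right) = \left(-204 + 100\right) - 5220 = -104 - 5220 = -5324$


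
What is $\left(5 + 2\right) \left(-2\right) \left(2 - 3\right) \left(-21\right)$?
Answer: $-294$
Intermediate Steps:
$\left(5 + 2\right) \left(-2\right) \left(2 - 3\right) \left(-21\right) = 7 \left(-2\right) \left(\left(-1\right) \left(-21\right)\right) = \left(-14\right) 21 = -294$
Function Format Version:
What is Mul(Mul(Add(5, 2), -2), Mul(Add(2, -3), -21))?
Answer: -294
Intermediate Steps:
Mul(Mul(Add(5, 2), -2), Mul(Add(2, -3), -21)) = Mul(Mul(7, -2), Mul(-1, -21)) = Mul(-14, 21) = -294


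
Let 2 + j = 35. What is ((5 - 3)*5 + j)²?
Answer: 1849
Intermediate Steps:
j = 33 (j = -2 + 35 = 33)
((5 - 3)*5 + j)² = ((5 - 3)*5 + 33)² = (2*5 + 33)² = (10 + 33)² = 43² = 1849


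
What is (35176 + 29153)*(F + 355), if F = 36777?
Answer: 2388664428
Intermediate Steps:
(35176 + 29153)*(F + 355) = (35176 + 29153)*(36777 + 355) = 64329*37132 = 2388664428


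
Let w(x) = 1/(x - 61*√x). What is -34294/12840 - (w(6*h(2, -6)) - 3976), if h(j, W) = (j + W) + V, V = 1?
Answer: (-153054778*I + 1556035153*√2)/(6420*(-6*I + 61*√2)) ≈ 3973.3 - 0.0038453*I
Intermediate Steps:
h(j, W) = 1 + W + j (h(j, W) = (j + W) + 1 = (W + j) + 1 = 1 + W + j)
-34294/12840 - (w(6*h(2, -6)) - 3976) = -34294/12840 - (1/(6*(1 - 6 + 2) - 61*√6*√(1 - 6 + 2)) - 3976) = -34294*1/12840 - (1/(6*(-3) - 61*3*I*√2) - 3976) = -17147/6420 - (1/(-18 - 183*I*√2) - 3976) = -17147/6420 - (-3976 + 1/(-18 - 183*I*√2)) = -17147/6420 + (3976 - 1/(-18 - 183*I*√2)) = 25508773/6420 - 1/(-18 - 183*I*√2)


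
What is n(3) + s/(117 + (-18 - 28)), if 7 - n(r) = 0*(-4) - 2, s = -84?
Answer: 555/71 ≈ 7.8169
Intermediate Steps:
n(r) = 9 (n(r) = 7 - (0*(-4) - 2) = 7 - (0 - 2) = 7 - 1*(-2) = 7 + 2 = 9)
n(3) + s/(117 + (-18 - 28)) = 9 - 84/(117 + (-18 - 28)) = 9 - 84/(117 - 46) = 9 - 84/71 = 555/71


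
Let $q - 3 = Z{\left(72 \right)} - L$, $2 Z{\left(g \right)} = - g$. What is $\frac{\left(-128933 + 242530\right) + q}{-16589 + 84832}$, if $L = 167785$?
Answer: $- \frac{54221}{68243} \approx -0.79453$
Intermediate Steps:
$Z{\left(g \right)} = - \frac{g}{2}$ ($Z{\left(g \right)} = \frac{\left(-1\right) g}{2} = - \frac{g}{2}$)
$q = -167818$ ($q = 3 - 167821 = -167818$)
$\frac{\left(-128933 + 242530\right) + q}{-16589 + 84832} = \frac{\left(-128933 + 242530\right) - 167818}{-16589 + 84832} = \frac{113597 - 167818}{68243} = \left(-54221\right) \frac{1}{68243} = - \frac{54221}{68243}$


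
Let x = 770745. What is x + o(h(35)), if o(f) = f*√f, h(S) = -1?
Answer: 770745 - I ≈ 7.7075e+5 - 1.0*I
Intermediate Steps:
o(f) = f^(3/2)
x + o(h(35)) = 770745 + (-1)^(3/2) = 770745 - I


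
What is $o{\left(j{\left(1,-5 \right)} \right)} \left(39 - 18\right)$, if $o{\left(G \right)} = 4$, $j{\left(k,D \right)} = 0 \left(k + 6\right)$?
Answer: $84$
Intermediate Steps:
$j{\left(k,D \right)} = 0$ ($j{\left(k,D \right)} = 0 \left(6 + k\right) = 0$)
$o{\left(j{\left(1,-5 \right)} \right)} \left(39 - 18\right) = 4 \left(39 - 18\right) = 4 \cdot 21 = 84$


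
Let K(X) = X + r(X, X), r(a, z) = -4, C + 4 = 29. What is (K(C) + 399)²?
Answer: 176400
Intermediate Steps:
C = 25 (C = -4 + 29 = 25)
K(X) = -4 + X (K(X) = X - 4 = -4 + X)
(K(C) + 399)² = ((-4 + 25) + 399)² = (21 + 399)² = 420² = 176400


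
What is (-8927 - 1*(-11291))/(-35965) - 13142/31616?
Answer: -273696127/568534720 ≈ -0.48141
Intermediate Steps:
(-8927 - 1*(-11291))/(-35965) - 13142/31616 = (-8927 + 11291)*(-1/35965) - 13142*1/31616 = 2364*(-1/35965) - 6571/15808 = -2364/35965 - 6571/15808 = -273696127/568534720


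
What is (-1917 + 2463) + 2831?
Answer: 3377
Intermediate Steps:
(-1917 + 2463) + 2831 = 546 + 2831 = 3377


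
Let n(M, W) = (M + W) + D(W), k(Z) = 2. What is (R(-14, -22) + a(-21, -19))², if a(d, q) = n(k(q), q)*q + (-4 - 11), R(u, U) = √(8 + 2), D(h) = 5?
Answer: 45379 + 426*√10 ≈ 46726.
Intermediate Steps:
n(M, W) = 5 + M + W (n(M, W) = (M + W) + 5 = 5 + M + W)
R(u, U) = √10
a(d, q) = -15 + q*(7 + q) (a(d, q) = (5 + 2 + q)*q + (-4 - 11) = (7 + q)*q - 15 = q*(7 + q) - 15 = -15 + q*(7 + q))
(R(-14, -22) + a(-21, -19))² = (√10 + (-15 - 19*(7 - 19)))² = (√10 + (-15 - 19*(-12)))² = (√10 + (-15 + 228))² = (√10 + 213)² = (213 + √10)²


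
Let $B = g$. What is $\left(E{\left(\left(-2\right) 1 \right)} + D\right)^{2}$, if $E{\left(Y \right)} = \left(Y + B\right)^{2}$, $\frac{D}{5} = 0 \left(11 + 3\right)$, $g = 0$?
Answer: $16$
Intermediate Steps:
$B = 0$
$D = 0$ ($D = 5 \cdot 0 \left(11 + 3\right) = 5 \cdot 0 \cdot 14 = 5 \cdot 0 = 0$)
$E{\left(Y \right)} = Y^{2}$ ($E{\left(Y \right)} = \left(Y + 0\right)^{2} = Y^{2}$)
$\left(E{\left(\left(-2\right) 1 \right)} + D\right)^{2} = \left(\left(\left(-2\right) 1\right)^{2} + 0\right)^{2} = \left(\left(-2\right)^{2} + 0\right)^{2} = \left(4 + 0\right)^{2} = 4^{2} = 16$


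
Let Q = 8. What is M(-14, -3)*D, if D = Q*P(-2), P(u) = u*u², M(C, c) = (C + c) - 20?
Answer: 2368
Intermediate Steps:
M(C, c) = -20 + C + c
P(u) = u³
D = -64 (D = 8*(-2)³ = 8*(-8) = -64)
M(-14, -3)*D = (-20 - 14 - 3)*(-64) = -37*(-64) = 2368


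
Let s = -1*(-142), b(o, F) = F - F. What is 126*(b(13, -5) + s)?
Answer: 17892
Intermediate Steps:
b(o, F) = 0
s = 142
126*(b(13, -5) + s) = 126*(0 + 142) = 126*142 = 17892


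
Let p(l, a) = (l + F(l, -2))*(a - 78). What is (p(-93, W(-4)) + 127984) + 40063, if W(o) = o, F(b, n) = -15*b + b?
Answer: 68909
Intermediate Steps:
F(b, n) = -14*b
p(l, a) = -13*l*(-78 + a) (p(l, a) = (l - 14*l)*(a - 78) = (-13*l)*(-78 + a) = -13*l*(-78 + a))
(p(-93, W(-4)) + 127984) + 40063 = (13*(-93)*(78 - 1*(-4)) + 127984) + 40063 = (13*(-93)*(78 + 4) + 127984) + 40063 = (13*(-93)*82 + 127984) + 40063 = (-99138 + 127984) + 40063 = 28846 + 40063 = 68909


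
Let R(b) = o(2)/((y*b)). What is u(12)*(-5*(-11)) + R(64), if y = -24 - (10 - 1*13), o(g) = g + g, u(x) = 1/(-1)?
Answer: -18481/336 ≈ -55.003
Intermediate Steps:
u(x) = -1
o(g) = 2*g
y = -21 (y = -24 - (10 - 13) = -24 - 1*(-3) = -24 + 3 = -21)
R(b) = -4/(21*b) (R(b) = (2*2)/((-21*b)) = 4*(-1/(21*b)) = -4/(21*b))
u(12)*(-5*(-11)) + R(64) = -(-5)*(-11) - 4/21/64 = -1*55 - 4/21*1/64 = -55 - 1/336 = -18481/336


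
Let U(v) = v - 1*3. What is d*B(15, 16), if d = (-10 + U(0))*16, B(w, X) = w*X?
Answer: -49920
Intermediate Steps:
U(v) = -3 + v (U(v) = v - 3 = -3 + v)
B(w, X) = X*w
d = -208 (d = (-10 + (-3 + 0))*16 = (-10 - 3)*16 = -13*16 = -208)
d*B(15, 16) = -3328*15 = -208*240 = -49920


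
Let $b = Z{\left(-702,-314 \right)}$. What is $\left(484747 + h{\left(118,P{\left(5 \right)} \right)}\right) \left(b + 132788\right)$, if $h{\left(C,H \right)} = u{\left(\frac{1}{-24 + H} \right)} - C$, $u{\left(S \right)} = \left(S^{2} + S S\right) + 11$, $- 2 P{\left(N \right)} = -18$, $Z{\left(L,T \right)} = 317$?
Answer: $\frac{2902860377242}{45} \approx 6.4508 \cdot 10^{10}$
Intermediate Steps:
$P{\left(N \right)} = 9$ ($P{\left(N \right)} = \left(- \frac{1}{2}\right) \left(-18\right) = 9$)
$b = 317$
$u{\left(S \right)} = 11 + 2 S^{2}$ ($u{\left(S \right)} = \left(S^{2} + S^{2}\right) + 11 = 2 S^{2} + 11 = 11 + 2 S^{2}$)
$h{\left(C,H \right)} = 11 - C + \frac{2}{\left(-24 + H\right)^{2}}$ ($h{\left(C,H \right)} = \left(11 + 2 \left(\frac{1}{-24 + H}\right)^{2}\right) - C = \left(11 + \frac{2}{\left(-24 + H\right)^{2}}\right) - C = 11 - C + \frac{2}{\left(-24 + H\right)^{2}}$)
$\left(484747 + h{\left(118,P{\left(5 \right)} \right)}\right) \left(b + 132788\right) = \left(484747 + \left(11 - 118 + \frac{2}{\left(-24 + 9\right)^{2}}\right)\right) \left(317 + 132788\right) = \left(484747 + \left(11 - 118 + \frac{2}{225}\right)\right) 133105 = \left(484747 - \frac{24073}{225}\right) 133105 = \frac{109044002}{225} \cdot 133105 = \frac{2902860377242}{45}$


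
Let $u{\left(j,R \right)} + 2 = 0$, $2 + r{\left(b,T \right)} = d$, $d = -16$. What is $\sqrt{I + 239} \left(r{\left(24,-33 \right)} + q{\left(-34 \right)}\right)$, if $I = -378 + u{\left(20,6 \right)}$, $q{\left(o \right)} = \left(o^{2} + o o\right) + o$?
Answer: $2260 i \sqrt{141} \approx 26836.0 i$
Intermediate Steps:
$r{\left(b,T \right)} = -18$ ($r{\left(b,T \right)} = -2 - 16 = -18$)
$q{\left(o \right)} = o + 2 o^{2}$ ($q{\left(o \right)} = \left(o^{2} + o^{2}\right) + o = 2 o^{2} + o = o + 2 o^{2}$)
$u{\left(j,R \right)} = -2$ ($u{\left(j,R \right)} = -2 + 0 = -2$)
$I = -380$ ($I = -378 - 2 = -380$)
$\sqrt{I + 239} \left(r{\left(24,-33 \right)} + q{\left(-34 \right)}\right) = \sqrt{-380 + 239} \left(-18 - 34 \left(1 + 2 \left(-34\right)\right)\right) = \sqrt{-141} \left(-18 - 34 \left(1 - 68\right)\right) = i \sqrt{141} \left(-18 - -2278\right) = i \sqrt{141} \left(-18 + 2278\right) = i \sqrt{141} \cdot 2260 = 2260 i \sqrt{141}$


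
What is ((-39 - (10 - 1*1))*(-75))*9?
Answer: 32400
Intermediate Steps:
((-39 - (10 - 1*1))*(-75))*9 = ((-39 - (10 - 1))*(-75))*9 = ((-39 - 1*9)*(-75))*9 = ((-39 - 9)*(-75))*9 = -48*(-75)*9 = 3600*9 = 32400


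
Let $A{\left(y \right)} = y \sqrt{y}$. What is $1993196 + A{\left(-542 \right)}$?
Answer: $1993196 - 542 i \sqrt{542} \approx 1.9932 \cdot 10^{6} - 12618.0 i$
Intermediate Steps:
$A{\left(y \right)} = y^{\frac{3}{2}}$
$1993196 + A{\left(-542 \right)} = 1993196 + \left(-542\right)^{\frac{3}{2}} = 1993196 - 542 i \sqrt{542}$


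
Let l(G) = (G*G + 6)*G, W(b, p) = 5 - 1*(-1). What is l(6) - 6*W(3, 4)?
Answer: 216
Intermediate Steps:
W(b, p) = 6 (W(b, p) = 5 + 1 = 6)
l(G) = G*(6 + G²) (l(G) = (G² + 6)*G = (6 + G²)*G = G*(6 + G²))
l(6) - 6*W(3, 4) = 6*(6 + 6²) - 6*6 = 6*(6 + 36) - 36 = 6*42 - 36 = 252 - 36 = 216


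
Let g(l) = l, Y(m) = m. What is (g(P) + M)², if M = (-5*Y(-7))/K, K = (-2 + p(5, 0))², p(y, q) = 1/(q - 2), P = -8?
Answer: 144/25 ≈ 5.7600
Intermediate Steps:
p(y, q) = 1/(-2 + q)
K = 25/4 (K = (-2 + 1/(-2 + 0))² = (-2 + 1/(-2))² = (-2 - ½)² = (-5/2)² = 25/4 ≈ 6.2500)
M = 28/5 (M = (-5*(-7))/(25/4) = 35*(4/25) = 28/5 ≈ 5.6000)
(g(P) + M)² = (-8 + 28/5)² = (-12/5)² = 144/25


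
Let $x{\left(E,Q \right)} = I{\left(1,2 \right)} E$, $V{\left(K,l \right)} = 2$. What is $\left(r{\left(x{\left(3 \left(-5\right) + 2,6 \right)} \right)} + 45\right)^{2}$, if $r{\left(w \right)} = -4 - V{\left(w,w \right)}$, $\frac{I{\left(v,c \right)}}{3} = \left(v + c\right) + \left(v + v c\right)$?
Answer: $1521$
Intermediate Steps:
$I{\left(v,c \right)} = 3 c + 6 v + 3 c v$ ($I{\left(v,c \right)} = 3 \left(\left(v + c\right) + \left(v + v c\right)\right) = 3 \left(\left(c + v\right) + \left(v + c v\right)\right) = 3 \left(c + 2 v + c v\right) = 3 c + 6 v + 3 c v$)
$x{\left(E,Q \right)} = 18 E$ ($x{\left(E,Q \right)} = \left(3 \cdot 2 + 6 \cdot 1 + 3 \cdot 2 \cdot 1\right) E = \left(6 + 6 + 6\right) E = 18 E$)
$r{\left(w \right)} = -6$ ($r{\left(w \right)} = -4 - 2 = -6$)
$\left(r{\left(x{\left(3 \left(-5\right) + 2,6 \right)} \right)} + 45\right)^{2} = \left(-6 + 45\right)^{2} = 39^{2} = 1521$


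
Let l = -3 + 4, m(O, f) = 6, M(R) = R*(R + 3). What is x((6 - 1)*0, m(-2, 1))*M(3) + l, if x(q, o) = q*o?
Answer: 1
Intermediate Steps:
M(R) = R*(3 + R)
x(q, o) = o*q
l = 1
x((6 - 1)*0, m(-2, 1))*M(3) + l = (6*((6 - 1)*0))*(3*(3 + 3)) + 1 = (6*(5*0))*(3*6) + 1 = (6*0)*18 + 1 = 0*18 + 1 = 0 + 1 = 1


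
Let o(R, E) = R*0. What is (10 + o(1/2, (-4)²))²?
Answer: 100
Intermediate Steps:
o(R, E) = 0
(10 + o(1/2, (-4)²))² = (10 + 0)² = 10² = 100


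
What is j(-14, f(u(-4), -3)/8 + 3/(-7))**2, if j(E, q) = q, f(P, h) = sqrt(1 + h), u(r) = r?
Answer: 239/1568 - 3*I*sqrt(2)/28 ≈ 0.15242 - 0.15152*I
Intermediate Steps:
j(-14, f(u(-4), -3)/8 + 3/(-7))**2 = (sqrt(1 - 3)/8 + 3/(-7))**2 = (sqrt(-2)*(1/8) + 3*(-1/7))**2 = ((I*sqrt(2))*(1/8) - 3/7)**2 = (I*sqrt(2)/8 - 3/7)**2 = (-3/7 + I*sqrt(2)/8)**2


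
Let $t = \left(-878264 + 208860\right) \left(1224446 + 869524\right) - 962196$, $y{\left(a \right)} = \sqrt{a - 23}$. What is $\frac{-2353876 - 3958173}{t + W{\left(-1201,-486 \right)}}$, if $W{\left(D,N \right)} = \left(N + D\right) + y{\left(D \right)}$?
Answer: $\frac{8847680242130086387}{1964798935618116269365393} + \frac{37872294 i \sqrt{34}}{1964798935618116269365393} \approx 4.5031 \cdot 10^{-6} + 1.1239 \cdot 10^{-16} i$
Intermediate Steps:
$y{\left(a \right)} = \sqrt{-23 + a}$
$W{\left(D,N \right)} = D + N + \sqrt{-23 + D}$ ($W{\left(D,N \right)} = \left(N + D\right) + \sqrt{-23 + D} = \left(D + N\right) + \sqrt{-23 + D} = D + N + \sqrt{-23 + D}$)
$t = -1401712856076$ ($t = \left(-669404\right) 2093970 - 962196 = -1401711893880 - 962196 = -1401712856076$)
$\frac{-2353876 - 3958173}{t + W{\left(-1201,-486 \right)}} = \frac{-2353876 - 3958173}{-1401712856076 - \left(1687 - \sqrt{-23 - 1201}\right)} = - \frac{6312049}{-1401712856076 - \left(1687 - 6 i \sqrt{34}\right)} = - \frac{6312049}{-1401712857763 + 6 i \sqrt{34}}$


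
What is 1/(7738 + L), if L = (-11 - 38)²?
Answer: 1/10139 ≈ 9.8629e-5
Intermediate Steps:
L = 2401 (L = (-49)² = 2401)
1/(7738 + L) = 1/(7738 + 2401) = 1/10139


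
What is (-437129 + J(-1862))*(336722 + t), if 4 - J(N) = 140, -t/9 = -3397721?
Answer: -13518577002915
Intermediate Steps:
t = 30579489 (t = -9*(-3397721) = 30579489)
J(N) = -136 (J(N) = 4 - 1*140 = 4 - 140 = -136)
(-437129 + J(-1862))*(336722 + t) = (-437129 - 136)*(336722 + 30579489) = -437265*30916211 = -13518577002915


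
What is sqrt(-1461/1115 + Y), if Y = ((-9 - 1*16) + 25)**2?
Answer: I*sqrt(1629015)/1115 ≈ 1.1447*I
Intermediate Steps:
Y = 0 (Y = ((-9 - 16) + 25)**2 = (-25 + 25)**2 = 0**2 = 0)
sqrt(-1461/1115 + Y) = sqrt(-1461/1115 + 0) = sqrt(-1461/1115) = I*sqrt(1629015)/1115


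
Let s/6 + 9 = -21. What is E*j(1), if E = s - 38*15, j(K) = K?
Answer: -750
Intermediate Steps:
s = -180 (s = -54 + 6*(-21) = -54 - 126 = -180)
E = -750 (E = -180 - 38*15 = -180 - 570 = -750)
E*j(1) = -750*1 = -750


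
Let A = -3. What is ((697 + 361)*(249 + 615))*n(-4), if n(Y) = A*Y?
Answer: 10969344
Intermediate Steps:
n(Y) = -3*Y
((697 + 361)*(249 + 615))*n(-4) = ((697 + 361)*(249 + 615))*(-3*(-4)) = (1058*864)*12 = 914112*12 = 10969344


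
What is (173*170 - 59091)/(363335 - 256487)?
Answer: -29681/106848 ≈ -0.27779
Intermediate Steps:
(173*170 - 59091)/(363335 - 256487) = (29410 - 59091)/106848 = -29681*1/106848 = -29681/106848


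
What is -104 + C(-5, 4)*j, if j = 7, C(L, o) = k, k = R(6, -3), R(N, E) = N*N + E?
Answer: 127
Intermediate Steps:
R(N, E) = E + N² (R(N, E) = N² + E = E + N²)
k = 33 (k = -3 + 6² = -3 + 36 = 33)
C(L, o) = 33
-104 + C(-5, 4)*j = -104 + 33*7 = -104 + 231 = 127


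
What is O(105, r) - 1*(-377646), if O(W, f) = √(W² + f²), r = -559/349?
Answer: 377646 + √1343168506/349 ≈ 3.7775e+5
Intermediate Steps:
r = -559/349 (r = -559*1/349 = -559/349 ≈ -1.6017)
O(105, r) - 1*(-377646) = √(105² + (-559/349)²) - 1*(-377646) = √(11025 + 312481/121801) + 377646 = √(1343168506/121801) + 377646 = √1343168506/349 + 377646 = 377646 + √1343168506/349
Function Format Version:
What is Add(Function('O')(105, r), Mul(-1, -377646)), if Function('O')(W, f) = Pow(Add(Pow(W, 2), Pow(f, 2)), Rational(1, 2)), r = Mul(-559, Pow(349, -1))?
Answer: Add(377646, Mul(Rational(1, 349), Pow(1343168506, Rational(1, 2)))) ≈ 3.7775e+5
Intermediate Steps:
r = Rational(-559, 349) (r = Mul(-559, Rational(1, 349)) = Rational(-559, 349) ≈ -1.6017)
Add(Function('O')(105, r), Mul(-1, -377646)) = Add(Pow(Add(Pow(105, 2), Pow(Rational(-559, 349), 2)), Rational(1, 2)), Mul(-1, -377646)) = Add(Pow(Add(11025, Rational(312481, 121801)), Rational(1, 2)), 377646) = Add(Pow(Rational(1343168506, 121801), Rational(1, 2)), 377646) = Add(Mul(Rational(1, 349), Pow(1343168506, Rational(1, 2))), 377646) = Add(377646, Mul(Rational(1, 349), Pow(1343168506, Rational(1, 2))))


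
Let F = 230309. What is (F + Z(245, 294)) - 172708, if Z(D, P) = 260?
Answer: 57861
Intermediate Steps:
(F + Z(245, 294)) - 172708 = (230309 + 260) - 172708 = 230569 - 172708 = 57861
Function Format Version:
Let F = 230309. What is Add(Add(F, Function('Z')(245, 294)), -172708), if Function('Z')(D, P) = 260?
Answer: 57861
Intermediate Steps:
Add(Add(F, Function('Z')(245, 294)), -172708) = Add(Add(230309, 260), -172708) = Add(230569, -172708) = 57861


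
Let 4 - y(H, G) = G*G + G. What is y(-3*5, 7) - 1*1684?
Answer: -1736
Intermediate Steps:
y(H, G) = 4 - G - G**2 (y(H, G) = 4 - (G*G + G) = 4 - (G**2 + G) = 4 - (G + G**2) = 4 + (-G - G**2) = 4 - G - G**2)
y(-3*5, 7) - 1*1684 = (4 - 1*7 - 1*7**2) - 1*1684 = (4 - 7 - 1*49) - 1684 = (4 - 7 - 49) - 1684 = -52 - 1684 = -1736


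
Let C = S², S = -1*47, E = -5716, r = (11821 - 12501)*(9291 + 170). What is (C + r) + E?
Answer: -6436987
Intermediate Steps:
r = -6433480 (r = -680*9461 = -6433480)
S = -47
C = 2209 (C = (-47)² = 2209)
(C + r) + E = (2209 - 6433480) - 5716 = -6431271 - 5716 = -6436987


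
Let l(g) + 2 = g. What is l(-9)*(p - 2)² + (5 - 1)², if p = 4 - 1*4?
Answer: -28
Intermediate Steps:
l(g) = -2 + g
p = 0 (p = 4 - 4 = 0)
l(-9)*(p - 2)² + (5 - 1)² = (-2 - 9)*(0 - 2)² + (5 - 1)² = -11*(-2)² + 4² = -11*4 + 16 = -44 + 16 = -28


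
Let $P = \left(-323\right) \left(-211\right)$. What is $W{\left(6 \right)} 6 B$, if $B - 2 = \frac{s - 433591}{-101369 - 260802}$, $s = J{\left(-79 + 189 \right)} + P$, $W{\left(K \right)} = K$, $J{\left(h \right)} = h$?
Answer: $\frac{39228120}{362171} \approx 108.31$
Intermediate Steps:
$P = 68153$
$s = 68263$ ($s = \left(-79 + 189\right) + 68153 = 110 + 68153 = 68263$)
$B = \frac{1089670}{362171}$ ($B = 2 + \frac{68263 - 433591}{-101369 - 260802} = 2 - \frac{365328}{-362171} = 2 - - \frac{365328}{362171} = 2 + \frac{365328}{362171} = \frac{1089670}{362171} \approx 3.0087$)
$W{\left(6 \right)} 6 B = 6 \cdot 6 \cdot \frac{1089670}{362171} = 36 \cdot \frac{1089670}{362171} = \frac{39228120}{362171}$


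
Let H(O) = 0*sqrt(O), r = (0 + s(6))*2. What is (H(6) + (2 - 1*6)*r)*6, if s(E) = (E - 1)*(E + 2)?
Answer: -1920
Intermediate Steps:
s(E) = (-1 + E)*(2 + E)
r = 80 (r = (0 + (-2 + 6 + 6**2))*2 = (0 + (-2 + 6 + 36))*2 = (0 + 40)*2 = 40*2 = 80)
H(O) = 0
(H(6) + (2 - 1*6)*r)*6 = (0 + (2 - 1*6)*80)*6 = (0 + (2 - 6)*80)*6 = (0 - 4*80)*6 = (0 - 320)*6 = -320*6 = -1920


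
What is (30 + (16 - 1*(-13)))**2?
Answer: 3481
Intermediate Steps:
(30 + (16 - 1*(-13)))**2 = (30 + (16 + 13))**2 = (30 + 29)**2 = 59**2 = 3481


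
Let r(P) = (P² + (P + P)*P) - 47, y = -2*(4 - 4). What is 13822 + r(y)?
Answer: 13775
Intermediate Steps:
y = 0 (y = -2*0 = 0)
r(P) = -47 + 3*P² (r(P) = (P² + (2*P)*P) - 47 = (P² + 2*P²) - 47 = 3*P² - 47 = -47 + 3*P²)
13822 + r(y) = 13822 + (-47 + 3*0²) = 13822 + (-47 + 3*0) = 13822 + (-47 + 0) = 13822 - 47 = 13775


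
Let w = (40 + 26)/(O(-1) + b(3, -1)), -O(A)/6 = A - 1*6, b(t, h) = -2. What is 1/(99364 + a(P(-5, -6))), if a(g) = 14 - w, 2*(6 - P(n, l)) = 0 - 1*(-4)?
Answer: 20/1987527 ≈ 1.0063e-5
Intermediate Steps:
P(n, l) = 4 (P(n, l) = 6 - (0 - 1*(-4))/2 = 6 - (0 + 4)/2 = 6 - ½*4 = 6 - 2 = 4)
O(A) = 36 - 6*A (O(A) = -6*(A - 1*6) = -6*(A - 6) = -6*(-6 + A) = 36 - 6*A)
w = 33/20 (w = (40 + 26)/((36 - 6*(-1)) - 2) = 66/((36 + 6) - 2) = 66/(42 - 2) = 66/40 = 66*(1/40) = 33/20 ≈ 1.6500)
a(g) = 247/20 (a(g) = 14 - 1*33/20 = 14 - 33/20 = 247/20)
1/(99364 + a(P(-5, -6))) = 1/(99364 + 247/20) = 1/(1987527/20) = 20/1987527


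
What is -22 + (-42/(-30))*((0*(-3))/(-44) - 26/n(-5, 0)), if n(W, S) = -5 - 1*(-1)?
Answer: -129/10 ≈ -12.900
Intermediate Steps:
n(W, S) = -4 (n(W, S) = -5 + 1 = -4)
-22 + (-42/(-30))*((0*(-3))/(-44) - 26/n(-5, 0)) = -22 + (-42/(-30))*((0*(-3))/(-44) - 26/(-4)) = -22 + (-42*(-1/30))*(0*(-1/44) - 26*(-¼)) = -22 + 7*(0 + 13/2)/5 = -22 + (7/5)*(13/2) = -22 + 91/10 = -129/10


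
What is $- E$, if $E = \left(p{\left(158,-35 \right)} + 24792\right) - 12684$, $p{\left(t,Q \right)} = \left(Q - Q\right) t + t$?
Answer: $-12266$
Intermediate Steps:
$p{\left(t,Q \right)} = t$ ($p{\left(t,Q \right)} = 0 t + t = 0 + t = t$)
$E = 12266$ ($E = \left(158 + 24792\right) - 12684 = 24950 - 12684 = 12266$)
$- E = \left(-1\right) 12266 = -12266$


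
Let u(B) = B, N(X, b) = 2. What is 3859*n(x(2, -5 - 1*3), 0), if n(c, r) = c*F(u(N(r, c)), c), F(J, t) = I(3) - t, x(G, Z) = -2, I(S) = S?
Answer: -38590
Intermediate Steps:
F(J, t) = 3 - t
n(c, r) = c*(3 - c)
3859*n(x(2, -5 - 1*3), 0) = 3859*(-2*(3 - 1*(-2))) = 3859*(-2*(3 + 2)) = 3859*(-2*5) = 3859*(-10) = -38590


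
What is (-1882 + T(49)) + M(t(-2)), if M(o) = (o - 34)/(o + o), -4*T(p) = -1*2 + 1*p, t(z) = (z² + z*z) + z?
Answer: -22753/12 ≈ -1896.1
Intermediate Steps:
t(z) = z + 2*z² (t(z) = (z² + z²) + z = 2*z² + z = z + 2*z²)
T(p) = ½ - p/4 (T(p) = -(-1*2 + 1*p)/4 = -(-2 + p)/4 = ½ - p/4)
M(o) = (-34 + o)/(2*o) (M(o) = (-34 + o)/((2*o)) = (-34 + o)*(1/(2*o)) = (-34 + o)/(2*o))
(-1882 + T(49)) + M(t(-2)) = (-1882 + (½ - ¼*49)) + (-34 - 2*(1 + 2*(-2)))/(2*((-2*(1 + 2*(-2))))) = (-1882 + (½ - 49/4)) + (-34 - 2*(1 - 4))/(2*((-2*(1 - 4)))) = (-1882 - 47/4) + (-34 - 2*(-3))/(2*((-2*(-3)))) = -7575/4 + (½)*(-34 + 6)/6 = -7575/4 + (½)*(⅙)*(-28) = -7575/4 - 7/3 = -22753/12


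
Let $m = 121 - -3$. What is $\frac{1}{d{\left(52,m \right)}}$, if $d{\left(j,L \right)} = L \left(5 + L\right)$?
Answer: $\frac{1}{15996} \approx 6.2516 \cdot 10^{-5}$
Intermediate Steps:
$m = 124$ ($m = 121 + 3 = 124$)
$\frac{1}{d{\left(52,m \right)}} = \frac{1}{124 \left(5 + 124\right)} = \frac{1}{124 \cdot 129} = \frac{1}{15996}$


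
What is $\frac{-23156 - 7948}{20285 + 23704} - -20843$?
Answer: $\frac{305610541}{14663} \approx 20842.0$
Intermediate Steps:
$\frac{-23156 - 7948}{20285 + 23704} - -20843 = - \frac{31104}{43989} + 20843 = \left(-31104\right) \frac{1}{43989} + 20843 = - \frac{10368}{14663} + 20843 = \frac{305610541}{14663}$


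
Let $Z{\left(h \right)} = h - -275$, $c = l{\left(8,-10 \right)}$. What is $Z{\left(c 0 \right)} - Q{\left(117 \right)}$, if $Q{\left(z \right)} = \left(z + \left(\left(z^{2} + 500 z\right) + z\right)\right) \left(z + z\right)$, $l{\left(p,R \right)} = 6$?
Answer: $-16946707$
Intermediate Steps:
$c = 6$
$Q{\left(z \right)} = 2 z \left(z^{2} + 502 z\right)$ ($Q{\left(z \right)} = \left(z + \left(z^{2} + 501 z\right)\right) 2 z = \left(z^{2} + 502 z\right) 2 z = 2 z \left(z^{2} + 502 z\right)$)
$Z{\left(h \right)} = 275 + h$ ($Z{\left(h \right)} = h + 275 = 275 + h$)
$Z{\left(c 0 \right)} - Q{\left(117 \right)} = \left(275 + 6 \cdot 0\right) - 2 \cdot 117^{2} \left(502 + 117\right) = \left(275 + 0\right) - 2 \cdot 13689 \cdot 619 = 275 - 16946982 = -16946707$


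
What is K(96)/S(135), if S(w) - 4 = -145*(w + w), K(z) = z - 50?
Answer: -1/851 ≈ -0.0011751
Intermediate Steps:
K(z) = -50 + z
S(w) = 4 - 290*w (S(w) = 4 - 145*(w + w) = 4 - 290*w)
K(96)/S(135) = (-50 + 96)/(4 - 290*135) = 46/(4 - 39150) = 46/(-39146) = 46*(-1/39146) = -1/851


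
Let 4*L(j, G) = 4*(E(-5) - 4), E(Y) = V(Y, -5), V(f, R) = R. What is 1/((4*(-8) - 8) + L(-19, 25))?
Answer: -1/49 ≈ -0.020408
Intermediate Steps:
E(Y) = -5
L(j, G) = -9 (L(j, G) = (4*(-5 - 4))/4 = (4*(-9))/4 = (1/4)*(-36) = -9)
1/((4*(-8) - 8) + L(-19, 25)) = 1/((4*(-8) - 8) - 9) = 1/((-32 - 8) - 9) = 1/(-40 - 9) = 1/(-49) = -1/49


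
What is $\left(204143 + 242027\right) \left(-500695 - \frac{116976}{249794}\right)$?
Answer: $- \frac{27901402420261510}{124897} \approx -2.234 \cdot 10^{11}$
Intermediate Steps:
$\left(204143 + 242027\right) \left(-500695 - \frac{116976}{249794}\right) = 446170 \left(-500695 - \frac{58488}{124897}\right) = 446170 \left(- \frac{62535361903}{124897}\right) = - \frac{27901402420261510}{124897}$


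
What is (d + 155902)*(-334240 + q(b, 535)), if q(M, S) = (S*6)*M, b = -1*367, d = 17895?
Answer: -262834941070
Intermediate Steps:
b = -367
q(M, S) = 6*M*S (q(M, S) = (6*S)*M = 6*M*S)
(d + 155902)*(-334240 + q(b, 535)) = (17895 + 155902)*(-334240 + 6*(-367)*535) = 173797*(-334240 - 1178070) = 173797*(-1512310) = -262834941070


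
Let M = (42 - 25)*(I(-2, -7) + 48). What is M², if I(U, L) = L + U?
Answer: 439569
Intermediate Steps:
M = 663 (M = (42 - 25)*((-7 - 2) + 48) = 17*(-9 + 48) = 17*39 = 663)
M² = 663² = 439569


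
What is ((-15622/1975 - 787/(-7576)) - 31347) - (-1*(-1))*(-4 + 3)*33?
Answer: -468655654347/14962600 ≈ -31322.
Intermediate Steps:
((-15622/1975 - 787/(-7576)) - 31347) - (-1*(-1))*(-4 + 3)*33 = ((-15622*1/1975 - 787*(-1/7576)) - 31347) - (-1)*33 = ((-15622/1975 + 787/7576) - 31347) - 1*(-1)*33 = (-116797947/14962600 - 31347) + 1*33 = -469149420147/14962600 + 33 = -468655654347/14962600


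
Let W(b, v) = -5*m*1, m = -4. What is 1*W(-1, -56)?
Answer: 20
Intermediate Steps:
W(b, v) = 20 (W(b, v) = -5*(-4)*1 = 20*1 = 20)
1*W(-1, -56) = 1*20 = 20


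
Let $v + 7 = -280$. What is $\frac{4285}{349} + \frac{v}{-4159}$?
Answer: $\frac{17921478}{1451491} \approx 12.347$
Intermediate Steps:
$v = -287$ ($v = -7 - 280 = -287$)
$\frac{4285}{349} + \frac{v}{-4159} = \frac{4285}{349} - \frac{287}{-4159} = 4285 \cdot \frac{1}{349} - - \frac{287}{4159} = \frac{4285}{349} + \frac{287}{4159} = \frac{17921478}{1451491}$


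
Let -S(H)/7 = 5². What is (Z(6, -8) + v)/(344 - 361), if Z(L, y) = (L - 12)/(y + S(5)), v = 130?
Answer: -7932/1037 ≈ -7.6490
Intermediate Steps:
S(H) = -175 (S(H) = -7*5² = -7*25 = -175)
Z(L, y) = (-12 + L)/(-175 + y) (Z(L, y) = (L - 12)/(y - 175) = (-12 + L)/(-175 + y))
(Z(6, -8) + v)/(344 - 361) = ((-12 + 6)/(-175 - 8) + 130)/(344 - 361) = (-6/(-183) + 130)/(-17) = (-1/183*(-6) + 130)*(-1/17) = (2/61 + 130)*(-1/17) = (7932/61)*(-1/17) = -7932/1037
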